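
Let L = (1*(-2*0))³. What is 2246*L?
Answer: 0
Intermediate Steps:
L = 0 (L = (1*0)³ = 0³ = 0)
2246*L = 2246*0 = 0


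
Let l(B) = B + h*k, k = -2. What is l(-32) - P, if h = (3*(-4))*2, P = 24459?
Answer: -24443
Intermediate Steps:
h = -24 (h = -12*2 = -24)
l(B) = 48 + B (l(B) = B - 24*(-2) = B + 48 = 48 + B)
l(-32) - P = (48 - 32) - 1*24459 = 16 - 24459 = -24443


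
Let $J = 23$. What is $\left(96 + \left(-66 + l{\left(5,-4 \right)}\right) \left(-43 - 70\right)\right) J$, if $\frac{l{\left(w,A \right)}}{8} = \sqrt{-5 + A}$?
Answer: $173742 - 62376 i \approx 1.7374 \cdot 10^{5} - 62376.0 i$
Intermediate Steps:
$l{\left(w,A \right)} = 8 \sqrt{-5 + A}$
$\left(96 + \left(-66 + l{\left(5,-4 \right)}\right) \left(-43 - 70\right)\right) J = \left(96 + \left(-66 + 8 \sqrt{-5 - 4}\right) \left(-43 - 70\right)\right) 23 = \left(96 + \left(-66 + 8 \sqrt{-9}\right) \left(-113\right)\right) 23 = \left(96 + \left(-66 + 8 \cdot 3 i\right) \left(-113\right)\right) 23 = \left(96 + \left(-66 + 24 i\right) \left(-113\right)\right) 23 = \left(96 + \left(7458 - 2712 i\right)\right) 23 = \left(7554 - 2712 i\right) 23 = 173742 - 62376 i$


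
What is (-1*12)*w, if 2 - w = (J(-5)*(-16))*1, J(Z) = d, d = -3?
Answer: 552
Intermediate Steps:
J(Z) = -3
w = -46 (w = 2 - (-3*(-16)) = 2 - 48 = -46)
(-1*12)*w = -1*12*(-46) = -12*(-46) = 552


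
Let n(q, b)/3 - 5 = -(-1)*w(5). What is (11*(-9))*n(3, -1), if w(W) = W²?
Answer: -8910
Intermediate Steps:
n(q, b) = 90 (n(q, b) = 15 + 3*(-(-1)*5²) = 15 + 3*(-(-1)*25) = 15 + 3*(-1*(-25)) = 15 + 3*25 = 15 + 75 = 90)
(11*(-9))*n(3, -1) = (11*(-9))*90 = -99*90 = -8910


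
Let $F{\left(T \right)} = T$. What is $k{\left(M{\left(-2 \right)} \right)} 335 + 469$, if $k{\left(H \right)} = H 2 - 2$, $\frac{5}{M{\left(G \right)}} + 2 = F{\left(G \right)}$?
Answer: $- \frac{2077}{2} \approx -1038.5$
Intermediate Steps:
$M{\left(G \right)} = \frac{5}{-2 + G}$
$k{\left(H \right)} = -2 + 2 H$ ($k{\left(H \right)} = 2 H - 2 = -2 + 2 H$)
$k{\left(M{\left(-2 \right)} \right)} 335 + 469 = \left(-2 + 2 \frac{5}{-2 - 2}\right) 335 + 469 = \left(-2 + 2 \frac{5}{-4}\right) 335 + 469 = \left(-2 + 2 \cdot 5 \left(- \frac{1}{4}\right)\right) 335 + 469 = \left(-2 + 2 \left(- \frac{5}{4}\right)\right) 335 + 469 = \left(-2 - \frac{5}{2}\right) 335 + 469 = \left(- \frac{9}{2}\right) 335 + 469 = - \frac{3015}{2} + 469 = - \frac{2077}{2}$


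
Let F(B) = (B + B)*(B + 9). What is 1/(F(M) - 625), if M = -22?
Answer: -1/53 ≈ -0.018868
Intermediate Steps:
F(B) = 2*B*(9 + B) (F(B) = (2*B)*(9 + B) = 2*B*(9 + B))
1/(F(M) - 625) = 1/(2*(-22)*(9 - 22) - 625) = 1/(2*(-22)*(-13) - 625) = 1/(572 - 625) = 1/(-53) = -1/53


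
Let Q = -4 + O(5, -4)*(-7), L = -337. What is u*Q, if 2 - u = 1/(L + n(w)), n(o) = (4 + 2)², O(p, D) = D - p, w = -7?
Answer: 35577/301 ≈ 118.20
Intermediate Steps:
n(o) = 36 (n(o) = 6² = 36)
Q = 59 (Q = -4 + (-4 - 1*5)*(-7) = -4 + (-4 - 5)*(-7) = -4 - 9*(-7) = -4 + 63 = 59)
u = 603/301 (u = 2 - 1/(-337 + 36) = 2 - 1/(-301) = 2 - 1*(-1/301) = 2 + 1/301 = 603/301 ≈ 2.0033)
u*Q = (603/301)*59 = 35577/301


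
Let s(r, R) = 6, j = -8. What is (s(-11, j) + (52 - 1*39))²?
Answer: 361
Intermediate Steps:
(s(-11, j) + (52 - 1*39))² = (6 + (52 - 1*39))² = (6 + (52 - 39))² = (6 + 13)² = 19² = 361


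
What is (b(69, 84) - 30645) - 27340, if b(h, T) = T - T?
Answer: -57985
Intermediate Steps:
b(h, T) = 0
(b(69, 84) - 30645) - 27340 = (0 - 30645) - 27340 = -30645 - 27340 = -57985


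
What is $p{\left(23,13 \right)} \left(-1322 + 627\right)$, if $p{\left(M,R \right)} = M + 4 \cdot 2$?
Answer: $-21545$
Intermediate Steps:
$p{\left(M,R \right)} = 8 + M$ ($p{\left(M,R \right)} = M + 8 = 8 + M$)
$p{\left(23,13 \right)} \left(-1322 + 627\right) = \left(8 + 23\right) \left(-1322 + 627\right) = 31 \left(-695\right) = -21545$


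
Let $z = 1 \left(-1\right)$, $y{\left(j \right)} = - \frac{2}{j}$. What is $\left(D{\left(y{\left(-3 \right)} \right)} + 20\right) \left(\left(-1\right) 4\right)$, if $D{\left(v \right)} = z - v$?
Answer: $- \frac{220}{3} \approx -73.333$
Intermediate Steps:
$z = -1$
$D{\left(v \right)} = -1 - v$
$\left(D{\left(y{\left(-3 \right)} \right)} + 20\right) \left(\left(-1\right) 4\right) = \left(\left(-1 - - \frac{2}{-3}\right) + 20\right) \left(\left(-1\right) 4\right) = \left(\left(-1 - \left(-2\right) \left(- \frac{1}{3}\right)\right) + 20\right) \left(-4\right) = \left(\left(-1 - \frac{2}{3}\right) + 20\right) \left(-4\right) = \left(- \frac{5}{3} + 20\right) \left(-4\right) = \frac{55}{3} \left(-4\right) = - \frac{220}{3}$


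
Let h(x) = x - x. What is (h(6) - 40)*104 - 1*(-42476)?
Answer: 38316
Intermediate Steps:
h(x) = 0
(h(6) - 40)*104 - 1*(-42476) = (0 - 40)*104 - 1*(-42476) = -40*104 + 42476 = -4160 + 42476 = 38316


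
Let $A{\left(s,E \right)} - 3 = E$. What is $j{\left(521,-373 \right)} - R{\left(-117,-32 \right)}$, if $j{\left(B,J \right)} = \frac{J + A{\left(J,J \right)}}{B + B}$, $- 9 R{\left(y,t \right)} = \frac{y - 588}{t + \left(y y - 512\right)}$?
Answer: $- \frac{5909015}{8218254} \approx -0.71901$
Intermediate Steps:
$A{\left(s,E \right)} = 3 + E$
$R{\left(y,t \right)} = - \frac{-588 + y}{9 \left(-512 + t + y^{2}\right)}$ ($R{\left(y,t \right)} = - \frac{\left(y - 588\right) \frac{1}{t + \left(y y - 512\right)}}{9} = - \frac{\left(-588 + y\right) \frac{1}{t + \left(y^{2} - 512\right)}}{9} = - \frac{\left(-588 + y\right) \frac{1}{t + \left(-512 + y^{2}\right)}}{9} = - \frac{\left(-588 + y\right) \frac{1}{-512 + t + y^{2}}}{9} = - \frac{\frac{1}{-512 + t + y^{2}} \left(-588 + y\right)}{9} = - \frac{-588 + y}{9 \left(-512 + t + y^{2}\right)}$)
$j{\left(B,J \right)} = \frac{3 + 2 J}{2 B}$ ($j{\left(B,J \right)} = \frac{J + \left(3 + J\right)}{B + B} = \frac{3 + 2 J}{2 B}$)
$j{\left(521,-373 \right)} - R{\left(-117,-32 \right)} = \frac{\frac{3}{2} - 373}{521} - \frac{588 - -117}{9 \left(-512 - 32 + \left(-117\right)^{2}\right)} = \frac{1}{521} \left(- \frac{743}{2}\right) - \frac{588 + 117}{9 \left(-512 - 32 + 13689\right)} = - \frac{743}{1042} - \frac{1}{9} \cdot \frac{1}{13145} \cdot 705 = - \frac{743}{1042} - \frac{47}{7887} = - \frac{5909015}{8218254}$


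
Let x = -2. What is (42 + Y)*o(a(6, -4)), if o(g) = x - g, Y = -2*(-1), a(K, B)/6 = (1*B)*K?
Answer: 6248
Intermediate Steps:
a(K, B) = 6*B*K (a(K, B) = 6*((1*B)*K) = 6*(B*K) = 6*B*K)
Y = 2
o(g) = -2 - g
(42 + Y)*o(a(6, -4)) = (42 + 2)*(-2 - 6*(-4)*6) = 44*(-2 - 1*(-144)) = 44*(-2 + 144) = 44*142 = 6248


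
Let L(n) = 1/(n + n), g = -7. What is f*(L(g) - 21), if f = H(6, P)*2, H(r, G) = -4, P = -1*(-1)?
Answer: 1180/7 ≈ 168.57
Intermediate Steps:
P = 1
L(n) = 1/(2*n)
f = -8 (f = -4*2 = -8)
f*(L(g) - 21) = -8*((½)/(-7) - 21) = -8*((½)*(-⅐) - 21) = -8*(-1/14 - 21) = -8*(-295/14) = 1180/7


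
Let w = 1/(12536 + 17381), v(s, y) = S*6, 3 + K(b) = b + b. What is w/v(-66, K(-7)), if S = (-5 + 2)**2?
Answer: 1/1615518 ≈ 6.1900e-7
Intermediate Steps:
S = 9 (S = (-3)**2 = 9)
K(b) = -3 + 2*b (K(b) = -3 + (b + b) = -3 + 2*b)
v(s, y) = 54 (v(s, y) = 9*6 = 54)
w = 1/29917 ≈ 3.3426e-5
w/v(-66, K(-7)) = (1/29917)/54 = (1/29917)*(1/54) = 1/1615518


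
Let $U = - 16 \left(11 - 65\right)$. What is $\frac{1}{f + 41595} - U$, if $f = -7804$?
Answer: $- \frac{29195423}{33791} \approx -864.0$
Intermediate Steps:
$U = 864$ ($U = - 16 \left(-54\right) = \left(-1\right) \left(-864\right) = 864$)
$\frac{1}{f + 41595} - U = \frac{1}{-7804 + 41595} - 864 = \frac{1}{33791} - 864 = - \frac{29195423}{33791}$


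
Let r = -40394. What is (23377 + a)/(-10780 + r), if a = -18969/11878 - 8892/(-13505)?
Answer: -3749809883861/8208943645860 ≈ -0.45680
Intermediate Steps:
a = -150557169/160412390 (a = -18969*1/11878 - 8892*(-1/13505) = -18969/11878 + 8892/13505 = -150557169/160412390 ≈ -0.93856)
(23377 + a)/(-10780 + r) = (23377 - 150557169/160412390)/(-10780 - 40394) = (3749809883861/160412390)/(-51174) = (3749809883861/160412390)*(-1/51174) = -3749809883861/8208943645860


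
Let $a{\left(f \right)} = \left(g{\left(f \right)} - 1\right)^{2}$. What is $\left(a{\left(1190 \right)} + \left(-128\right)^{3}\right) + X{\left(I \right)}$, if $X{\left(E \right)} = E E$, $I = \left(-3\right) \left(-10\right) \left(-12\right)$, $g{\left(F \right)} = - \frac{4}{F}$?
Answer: $- \frac{696562240391}{354025} \approx -1.9676 \cdot 10^{6}$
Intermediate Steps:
$a{\left(f \right)} = \left(-1 - \frac{4}{f}\right)^{2}$ ($a{\left(f \right)} = \left(- \frac{4}{f} - 1\right)^{2} = \left(-1 - \frac{4}{f}\right)^{2}$)
$I = -360$ ($I = 30 \left(-12\right) = -360$)
$X{\left(E \right)} = E^{2}$
$\left(a{\left(1190 \right)} + \left(-128\right)^{3}\right) + X{\left(I \right)} = \left(\frac{\left(4 + 1190\right)^{2}}{1416100} + \left(-128\right)^{3}\right) + \left(-360\right)^{2} = \left(\frac{1194^{2}}{1416100} - 2097152\right) + 129600 = \left(\frac{1}{1416100} \cdot 1425636 - 2097152\right) + 129600 = \left(\frac{356409}{354025} - 2097152\right) + 129600 = - \frac{742443880391}{354025} + 129600 = - \frac{696562240391}{354025}$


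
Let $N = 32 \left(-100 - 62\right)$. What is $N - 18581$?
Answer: $-23765$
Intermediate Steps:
$N = -5184$ ($N = 32 \left(-162\right) = -5184$)
$N - 18581 = -5184 - 18581 = -23765$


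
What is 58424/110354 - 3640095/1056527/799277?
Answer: 24668098387836733/46594644222228283 ≈ 0.52942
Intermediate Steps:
58424/110354 - 3640095/1056527/799277 = 58424*(1/110354) - 3640095*1/1056527*(1/799277) = 29212/55177 - 3640095/1056527*1/799277 = 29212/55177 - 3640095/844457730979 = 24668098387836733/46594644222228283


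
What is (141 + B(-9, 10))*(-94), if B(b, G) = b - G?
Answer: -11468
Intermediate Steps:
(141 + B(-9, 10))*(-94) = (141 + (-9 - 1*10))*(-94) = (141 + (-9 - 10))*(-94) = (141 - 19)*(-94) = 122*(-94) = -11468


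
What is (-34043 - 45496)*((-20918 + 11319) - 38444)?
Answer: 3821292177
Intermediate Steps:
(-34043 - 45496)*((-20918 + 11319) - 38444) = -79539*(-9599 - 38444) = -79539*(-48043) = 3821292177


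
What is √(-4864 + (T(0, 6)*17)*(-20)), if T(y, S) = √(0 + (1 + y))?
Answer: 2*I*√1301 ≈ 72.139*I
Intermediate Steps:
T(y, S) = √(1 + y)
√(-4864 + (T(0, 6)*17)*(-20)) = √(-4864 + (√(1 + 0)*17)*(-20)) = √(-4864 + (√1*17)*(-20)) = √(-4864 + (1*17)*(-20)) = √(-4864 + 17*(-20)) = √(-4864 - 340) = √(-5204) = 2*I*√1301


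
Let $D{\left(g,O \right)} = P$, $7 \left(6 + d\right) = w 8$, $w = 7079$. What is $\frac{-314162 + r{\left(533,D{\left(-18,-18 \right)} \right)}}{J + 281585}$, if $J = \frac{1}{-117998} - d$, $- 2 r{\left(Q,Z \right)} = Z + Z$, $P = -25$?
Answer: $- \frac{259472764082}{225907760983} \approx -1.1486$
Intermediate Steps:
$d = \frac{56590}{7}$ ($d = -6 + \frac{7079 \cdot 8}{7} = -6 + \frac{1}{7} \cdot 56632 = -6 + \frac{56632}{7} = \frac{56590}{7} \approx 8084.3$)
$D{\left(g,O \right)} = -25$
$r{\left(Q,Z \right)} = - Z$ ($r{\left(Q,Z \right)} = - \frac{Z + Z}{2} = - \frac{2 Z}{2} = - Z$)
$J = - \frac{6677506827}{825986}$ ($J = \frac{1}{-117998} - \frac{56590}{7} = - \frac{1}{117998} - \frac{56590}{7} = - \frac{6677506827}{825986} \approx -8084.3$)
$\frac{-314162 + r{\left(533,D{\left(-18,-18 \right)} \right)}}{J + 281585} = \frac{-314162 - -25}{- \frac{6677506827}{825986} + 281585} = \frac{-314162 + 25}{\frac{225907760983}{825986}} = \left(-314137\right) \frac{825986}{225907760983} = - \frac{259472764082}{225907760983}$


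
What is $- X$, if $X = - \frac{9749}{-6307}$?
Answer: $- \frac{9749}{6307} \approx -1.5457$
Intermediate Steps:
$X = \frac{9749}{6307}$ ($X = \left(-9749\right) \left(- \frac{1}{6307}\right) = \frac{9749}{6307} \approx 1.5457$)
$- X = \left(-1\right) \frac{9749}{6307} = - \frac{9749}{6307}$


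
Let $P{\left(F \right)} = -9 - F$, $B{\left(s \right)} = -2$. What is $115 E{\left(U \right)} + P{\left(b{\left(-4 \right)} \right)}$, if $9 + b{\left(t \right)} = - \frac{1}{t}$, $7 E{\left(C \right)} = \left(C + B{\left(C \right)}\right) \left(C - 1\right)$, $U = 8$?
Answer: $\frac{2759}{4} \approx 689.75$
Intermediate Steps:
$E{\left(C \right)} = \frac{\left(-1 + C\right) \left(-2 + C\right)}{7}$ ($E{\left(C \right)} = \frac{\left(C - 2\right) \left(C - 1\right)}{7} = \frac{\left(-2 + C\right) \left(-1 + C\right)}{7} = \frac{\left(-1 + C\right) \left(-2 + C\right)}{7}$)
$b{\left(t \right)} = -9 - \frac{1}{t}$
$115 E{\left(U \right)} + P{\left(b{\left(-4 \right)} \right)} = 115 \left(\frac{2}{7} - \frac{24}{7} + \frac{8^{2}}{7}\right) - \frac{1}{4} = 115 \left(\frac{2}{7} - \frac{24}{7} + \frac{1}{7} \cdot 64\right) - \frac{1}{4} = 115 \left(\frac{2}{7} - \frac{24}{7} + \frac{64}{7}\right) - \frac{1}{4} = 115 \cdot 6 - \frac{1}{4} = 690 + \left(-9 + \frac{35}{4}\right) = 690 - \frac{1}{4} = \frac{2759}{4}$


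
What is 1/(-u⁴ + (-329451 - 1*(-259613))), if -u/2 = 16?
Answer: -1/1118414 ≈ -8.9412e-7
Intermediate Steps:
u = -32 (u = -2*16 = -32)
1/(-u⁴ + (-329451 - 1*(-259613))) = 1/(-1*(-32)⁴ + (-329451 - 1*(-259613))) = 1/(-1*1048576 + (-329451 + 259613)) = 1/(-1048576 - 69838) = 1/(-1118414) = -1/1118414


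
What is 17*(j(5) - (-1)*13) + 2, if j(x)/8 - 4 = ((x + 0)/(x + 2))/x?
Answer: 5505/7 ≈ 786.43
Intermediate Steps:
j(x) = 32 + 8/(2 + x) (j(x) = 32 + 8*(((x + 0)/(x + 2))/x) = 32 + 8*((x/(2 + x))/x) = 32 + 8/(2 + x))
17*(j(5) - (-1)*13) + 2 = 17*(8*(9 + 4*5)/(2 + 5) - (-1)*13) + 2 = 17*(8*(9 + 20)/7 - 1*(-13)) + 2 = 17*(8*(⅐)*29 + 13) + 2 = 17*(232/7 + 13) + 2 = 17*(323/7) + 2 = 5491/7 + 2 = 5505/7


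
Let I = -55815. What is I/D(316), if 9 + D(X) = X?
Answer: -55815/307 ≈ -181.81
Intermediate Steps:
D(X) = -9 + X
I/D(316) = -55815/(-9 + 316) = -55815/307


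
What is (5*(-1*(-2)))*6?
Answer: 60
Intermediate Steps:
(5*(-1*(-2)))*6 = (5*2)*6 = 10*6 = 60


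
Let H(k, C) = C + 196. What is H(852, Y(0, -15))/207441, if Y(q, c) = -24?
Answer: 172/207441 ≈ 0.00082915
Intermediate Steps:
H(k, C) = 196 + C
H(852, Y(0, -15))/207441 = (196 - 24)/207441 = 172*(1/207441) = 172/207441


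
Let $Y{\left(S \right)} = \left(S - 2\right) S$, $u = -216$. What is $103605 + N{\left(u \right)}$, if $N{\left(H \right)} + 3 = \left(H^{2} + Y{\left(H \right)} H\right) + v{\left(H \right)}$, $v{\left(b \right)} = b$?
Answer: $-10020966$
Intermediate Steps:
$Y{\left(S \right)} = S \left(-2 + S\right)$ ($Y{\left(S \right)} = \left(-2 + S\right) S = S \left(-2 + S\right)$)
$N{\left(H \right)} = -3 + H + H^{2} + H^{2} \left(-2 + H\right)$ ($N{\left(H \right)} = -3 + \left(\left(H^{2} + H \left(-2 + H\right) H\right) + H\right) = -3 + \left(\left(H^{2} + H^{2} \left(-2 + H\right)\right) + H\right) = -3 + \left(H + H^{2} + H^{2} \left(-2 + H\right)\right) = -3 + H + H^{2} + H^{2} \left(-2 + H\right)$)
$103605 + N{\left(u \right)} = 103605 - \left(46875 + 10077696\right) = 103605 - 10124571 = -10020966$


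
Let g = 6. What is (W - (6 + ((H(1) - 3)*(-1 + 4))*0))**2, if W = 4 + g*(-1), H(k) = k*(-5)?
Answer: 64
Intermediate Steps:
H(k) = -5*k
W = -2 (W = 4 + 6*(-1) = 4 - 6 = -2)
(W - (6 + ((H(1) - 3)*(-1 + 4))*0))**2 = (-2 - (6 + ((-5*1 - 3)*(-1 + 4))*0))**2 = (-2 - (6 + ((-5 - 3)*3)*0))**2 = (-2 - (6 - 8*3*0))**2 = (-2 - (6 - 24*0))**2 = (-2 - (6 + 0))**2 = (-2 - 1*6)**2 = (-2 - 6)**2 = (-8)**2 = 64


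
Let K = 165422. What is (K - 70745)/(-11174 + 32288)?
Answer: 31559/7038 ≈ 4.4841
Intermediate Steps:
(K - 70745)/(-11174 + 32288) = (165422 - 70745)/(-11174 + 32288) = 94677/21114 = 94677*(1/21114) = 31559/7038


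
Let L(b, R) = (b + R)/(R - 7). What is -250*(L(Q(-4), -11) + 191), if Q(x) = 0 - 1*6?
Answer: -431875/9 ≈ -47986.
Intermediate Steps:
Q(x) = -6 (Q(x) = 0 - 6 = -6)
L(b, R) = (R + b)/(-7 + R)
-250*(L(Q(-4), -11) + 191) = -250*((-11 - 6)/(-7 - 11) + 191) = -250*(-17/(-18) + 191) = -250*(-1/18*(-17) + 191) = -250*(17/18 + 191) = -250*3455/18 = -431875/9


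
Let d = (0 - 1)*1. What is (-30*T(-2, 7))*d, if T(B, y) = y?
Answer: 210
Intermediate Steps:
d = -1 (d = -1*1 = -1)
(-30*T(-2, 7))*d = -30*7*(-1) = -210*(-1) = 210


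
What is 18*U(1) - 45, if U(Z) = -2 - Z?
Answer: -99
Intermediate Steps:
18*U(1) - 45 = 18*(-2 - 1*1) - 45 = 18*(-2 - 1) - 45 = 18*(-3) - 45 = -54 - 45 = -99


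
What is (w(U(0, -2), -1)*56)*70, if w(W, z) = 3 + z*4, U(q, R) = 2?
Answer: -3920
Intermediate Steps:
w(W, z) = 3 + 4*z
(w(U(0, -2), -1)*56)*70 = ((3 + 4*(-1))*56)*70 = ((3 - 4)*56)*70 = -1*56*70 = -56*70 = -3920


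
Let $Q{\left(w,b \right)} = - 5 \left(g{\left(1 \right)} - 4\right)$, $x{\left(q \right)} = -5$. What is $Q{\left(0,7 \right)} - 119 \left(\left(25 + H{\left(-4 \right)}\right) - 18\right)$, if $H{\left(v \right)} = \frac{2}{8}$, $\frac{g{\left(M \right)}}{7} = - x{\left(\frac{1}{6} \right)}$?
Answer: $- \frac{4071}{4} \approx -1017.8$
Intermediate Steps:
$g{\left(M \right)} = 35$ ($g{\left(M \right)} = 7 \left(\left(-1\right) \left(-5\right)\right) = 7 \cdot 5 = 35$)
$H{\left(v \right)} = \frac{1}{4}$ ($H{\left(v \right)} = 2 \cdot \frac{1}{8} = \frac{1}{4}$)
$Q{\left(w,b \right)} = -155$ ($Q{\left(w,b \right)} = - 5 \left(35 - 4\right) = \left(-5\right) 31 = -155$)
$Q{\left(0,7 \right)} - 119 \left(\left(25 + H{\left(-4 \right)}\right) - 18\right) = -155 - 119 \left(\left(25 + \frac{1}{4}\right) - 18\right) = -155 - 119 \left(\frac{101}{4} - 18\right) = -155 - \frac{3451}{4} = - \frac{4071}{4}$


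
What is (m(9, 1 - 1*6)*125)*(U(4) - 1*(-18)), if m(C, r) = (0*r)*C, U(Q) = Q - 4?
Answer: 0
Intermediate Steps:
U(Q) = -4 + Q
m(C, r) = 0 (m(C, r) = 0*C = 0)
(m(9, 1 - 1*6)*125)*(U(4) - 1*(-18)) = (0*125)*((-4 + 4) - 1*(-18)) = 0*(0 + 18) = 0*18 = 0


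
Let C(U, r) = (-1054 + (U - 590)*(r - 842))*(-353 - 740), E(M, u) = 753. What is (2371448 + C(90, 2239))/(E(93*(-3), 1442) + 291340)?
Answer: 766983970/292093 ≈ 2625.8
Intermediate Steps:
C(U, r) = 1152022 - 1093*(-842 + r)*(-590 + U) (C(U, r) = (-1054 + (-590 + U)*(-842 + r))*(-1093) = (-1054 + (-842 + r)*(-590 + U))*(-1093) = 1152022 - 1093*(-842 + r)*(-590 + U))
(2371448 + C(90, 2239))/(E(93*(-3), 1442) + 291340) = (2371448 + (-541828518 + 644870*2239 + 920306*90 - 1093*90*2239))/(753 + 291340) = (2371448 + (-541828518 + 1443863930 + 82827540 - 220250430))/292093 = (2371448 + 764612522)*(1/292093) = 766983970*(1/292093) = 766983970/292093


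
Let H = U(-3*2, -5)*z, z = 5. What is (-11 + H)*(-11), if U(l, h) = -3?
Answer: 286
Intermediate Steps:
H = -15 (H = -3*5 = -15)
(-11 + H)*(-11) = (-11 - 15)*(-11) = -26*(-11) = 286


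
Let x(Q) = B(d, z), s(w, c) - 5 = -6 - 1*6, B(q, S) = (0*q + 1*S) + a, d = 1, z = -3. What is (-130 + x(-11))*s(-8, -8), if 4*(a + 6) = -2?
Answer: 1953/2 ≈ 976.50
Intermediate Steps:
a = -13/2 (a = -6 + (1/4)*(-2) = -6 - 1/2 = -13/2 ≈ -6.5000)
B(q, S) = -13/2 + S (B(q, S) = (0*q + 1*S) - 13/2 = (0 + S) - 13/2 = S - 13/2 = -13/2 + S)
s(w, c) = -7 (s(w, c) = 5 + (-6 - 1*6) = 5 + (-6 - 6) = 5 - 12 = -7)
x(Q) = -19/2 (x(Q) = -13/2 - 3 = -19/2)
(-130 + x(-11))*s(-8, -8) = (-130 - 19/2)*(-7) = -279/2*(-7) = 1953/2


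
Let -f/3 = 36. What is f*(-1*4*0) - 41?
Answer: -41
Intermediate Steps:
f = -108 (f = -3*36 = -108)
f*(-1*4*0) - 41 = -108*(-1*4)*0 - 41 = -(-432)*0 - 41 = -108*0 - 41 = 0 - 41 = -41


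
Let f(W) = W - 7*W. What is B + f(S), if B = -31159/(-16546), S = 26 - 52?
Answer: 2612335/16546 ≈ 157.88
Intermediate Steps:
S = -26
f(W) = -6*W
B = 31159/16546 (B = -31159*(-1/16546) = 31159/16546 ≈ 1.8832)
B + f(S) = 31159/16546 - 6*(-26) = 31159/16546 + 156 = 2612335/16546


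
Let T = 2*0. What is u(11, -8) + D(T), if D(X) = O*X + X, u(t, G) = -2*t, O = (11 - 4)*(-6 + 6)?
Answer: -22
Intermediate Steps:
O = 0 (O = 7*0 = 0)
T = 0
D(X) = X (D(X) = 0*X + X = 0 + X = X)
u(11, -8) + D(T) = -2*11 + 0 = -22 + 0 = -22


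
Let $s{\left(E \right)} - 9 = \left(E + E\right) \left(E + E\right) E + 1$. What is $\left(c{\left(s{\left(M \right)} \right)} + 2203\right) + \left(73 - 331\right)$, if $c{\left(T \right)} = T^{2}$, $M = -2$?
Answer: $2429$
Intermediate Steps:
$s{\left(E \right)} = 10 + 4 E^{3}$ ($s{\left(E \right)} = 9 + \left(\left(E + E\right) \left(E + E\right) E + 1\right) = 9 + \left(2 E 2 E E + 1\right) = 9 + \left(4 E^{2} E + 1\right) = 9 + \left(4 E^{3} + 1\right) = 9 + \left(1 + 4 E^{3}\right) = 10 + 4 E^{3}$)
$\left(c{\left(s{\left(M \right)} \right)} + 2203\right) + \left(73 - 331\right) = \left(\left(10 + 4 \left(-2\right)^{3}\right)^{2} + 2203\right) + \left(73 - 331\right) = \left(\left(10 + 4 \left(-8\right)\right)^{2} + 2203\right) + \left(73 - 331\right) = \left(\left(10 - 32\right)^{2} + 2203\right) - 258 = \left(\left(-22\right)^{2} + 2203\right) - 258 = \left(484 + 2203\right) - 258 = 2687 - 258 = 2429$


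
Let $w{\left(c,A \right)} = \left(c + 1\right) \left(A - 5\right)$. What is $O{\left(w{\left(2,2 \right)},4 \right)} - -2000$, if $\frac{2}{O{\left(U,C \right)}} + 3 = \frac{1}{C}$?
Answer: $\frac{21992}{11} \approx 1999.3$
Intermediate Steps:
$w{\left(c,A \right)} = \left(1 + c\right) \left(-5 + A\right)$
$O{\left(U,C \right)} = \frac{2}{-3 + \frac{1}{C}}$
$O{\left(w{\left(2,2 \right)},4 \right)} - -2000 = \left(-2\right) 4 \frac{1}{-1 + 3 \cdot 4} - -2000 = \left(-2\right) 4 \frac{1}{-1 + 12} + 2000 = \left(-2\right) 4 \cdot \frac{1}{11} + 2000 = - \frac{8}{11} + 2000 = \frac{21992}{11}$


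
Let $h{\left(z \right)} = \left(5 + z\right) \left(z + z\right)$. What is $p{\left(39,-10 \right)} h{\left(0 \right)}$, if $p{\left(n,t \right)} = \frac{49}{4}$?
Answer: $0$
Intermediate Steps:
$p{\left(n,t \right)} = \frac{49}{4}$ ($p{\left(n,t \right)} = 49 \cdot \frac{1}{4} = \frac{49}{4}$)
$h{\left(z \right)} = 2 z \left(5 + z\right)$ ($h{\left(z \right)} = \left(5 + z\right) 2 z = 2 z \left(5 + z\right)$)
$p{\left(39,-10 \right)} h{\left(0 \right)} = \frac{49 \cdot 2 \cdot 0 \left(5 + 0\right)}{4} = \frac{49 \cdot 2 \cdot 0 \cdot 5}{4} = \frac{49}{4} \cdot 0 = 0$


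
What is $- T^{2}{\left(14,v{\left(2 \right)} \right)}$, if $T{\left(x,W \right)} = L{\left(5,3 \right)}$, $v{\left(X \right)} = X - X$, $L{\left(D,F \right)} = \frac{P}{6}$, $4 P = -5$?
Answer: $- \frac{25}{576} \approx -0.043403$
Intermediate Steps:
$P = - \frac{5}{4}$ ($P = \frac{1}{4} \left(-5\right) = - \frac{5}{4} \approx -1.25$)
$L{\left(D,F \right)} = - \frac{5}{24}$ ($L{\left(D,F \right)} = - \frac{5}{4 \cdot 6} = \left(- \frac{5}{4}\right) \frac{1}{6} = - \frac{5}{24}$)
$v{\left(X \right)} = 0$
$T{\left(x,W \right)} = - \frac{5}{24}$
$- T^{2}{\left(14,v{\left(2 \right)} \right)} = - \left(- \frac{5}{24}\right)^{2} = \left(-1\right) \frac{25}{576} = - \frac{25}{576}$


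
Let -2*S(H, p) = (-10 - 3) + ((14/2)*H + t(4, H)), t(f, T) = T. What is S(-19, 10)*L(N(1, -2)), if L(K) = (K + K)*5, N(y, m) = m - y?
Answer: -2475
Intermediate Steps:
S(H, p) = 13/2 - 4*H (S(H, p) = -((-10 - 3) + ((14/2)*H + H))/2 = -(-13 + ((14*(½))*H + H))/2 = -(-13 + (7*H + H))/2 = -(-13 + 8*H)/2 = 13/2 - 4*H)
L(K) = 10*K (L(K) = (2*K)*5 = 10*K)
S(-19, 10)*L(N(1, -2)) = (13/2 - 4*(-19))*(10*(-2 - 1*1)) = (13/2 + 76)*(10*(-2 - 1)) = 165*(10*(-3))/2 = (165/2)*(-30) = -2475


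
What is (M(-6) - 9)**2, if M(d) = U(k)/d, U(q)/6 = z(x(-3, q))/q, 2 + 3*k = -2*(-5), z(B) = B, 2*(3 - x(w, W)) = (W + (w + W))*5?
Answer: 16129/256 ≈ 63.004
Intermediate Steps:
x(w, W) = 3 - 5*W - 5*w/2 (x(w, W) = 3 - (W + (w + W))*5/2 = 3 - (W + (W + w))*5/2 = 3 - (w + 2*W)*5/2 = 3 - (5*w + 10*W)/2 = 3 + (-5*W - 5*w/2) = 3 - 5*W - 5*w/2)
k = 8/3 (k = -2/3 + (-2*(-5))/3 = -2/3 + (1/3)*10 = -2/3 + 10/3 = 8/3 ≈ 2.6667)
U(q) = 6*(21/2 - 5*q)/q (U(q) = 6*((3 - 5*q - 5/2*(-3))/q) = 6*((3 - 5*q + 15/2)/q) = 6*((21/2 - 5*q)/q) = 6*(21/2 - 5*q)/q)
M(d) = -51/(8*d) (M(d) = (-30 + 63/(8/3))/d = (-30 + 63*(3/8))/d = (-30 + 189/8)/d = -51/(8*d))
(M(-6) - 9)**2 = (-51/8/(-6) - 9)**2 = (-51/8*(-1/6) - 9)**2 = (17/16 - 9)**2 = (-127/16)**2 = 16129/256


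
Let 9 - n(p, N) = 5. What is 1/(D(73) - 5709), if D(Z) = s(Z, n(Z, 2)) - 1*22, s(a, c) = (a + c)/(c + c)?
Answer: -8/45771 ≈ -0.00017478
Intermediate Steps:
n(p, N) = 4 (n(p, N) = 9 - 1*5 = 9 - 5 = 4)
s(a, c) = (a + c)/(2*c) (s(a, c) = (a + c)/((2*c)) = (a + c)*(1/(2*c)) = (a + c)/(2*c))
D(Z) = -43/2 + Z/8 (D(Z) = (1/2)*(Z + 4)/4 - 1*22 = (1/2)*(1/4)*(4 + Z) - 22 = (1/2 + Z/8) - 22 = -43/2 + Z/8)
1/(D(73) - 5709) = 1/((-43/2 + (1/8)*73) - 5709) = 1/((-43/2 + 73/8) - 5709) = 1/(-99/8 - 5709) = 1/(-45771/8) = -8/45771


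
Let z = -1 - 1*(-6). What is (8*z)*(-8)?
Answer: -320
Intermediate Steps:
z = 5 (z = -1 + 6 = 5)
(8*z)*(-8) = (8*5)*(-8) = 40*(-8) = -320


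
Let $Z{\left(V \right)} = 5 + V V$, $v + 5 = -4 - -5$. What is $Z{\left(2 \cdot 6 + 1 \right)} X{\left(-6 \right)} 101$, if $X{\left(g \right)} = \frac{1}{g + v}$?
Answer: $- \frac{8787}{5} \approx -1757.4$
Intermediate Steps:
$v = -4$ ($v = -5 - -1 = -5 + \left(-4 + 5\right) = -5 + 1 = -4$)
$X{\left(g \right)} = \frac{1}{-4 + g}$ ($X{\left(g \right)} = \frac{1}{g - 4} = \frac{1}{-4 + g}$)
$Z{\left(V \right)} = 5 + V^{2}$
$Z{\left(2 \cdot 6 + 1 \right)} X{\left(-6 \right)} 101 = \frac{5 + \left(2 \cdot 6 + 1\right)^{2}}{-4 - 6} \cdot 101 = \frac{5 + \left(12 + 1\right)^{2}}{-10} \cdot 101 = \left(5 + 13^{2}\right) \left(- \frac{1}{10}\right) 101 = \left(5 + 169\right) \left(- \frac{1}{10}\right) 101 = 174 \left(- \frac{1}{10}\right) 101 = \left(- \frac{87}{5}\right) 101 = - \frac{8787}{5}$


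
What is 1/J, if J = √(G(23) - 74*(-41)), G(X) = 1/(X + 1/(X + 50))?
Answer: 4*√535205265/5097193 ≈ 0.018155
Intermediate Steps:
G(X) = 1/(X + 1/(50 + X))
J = √535205265/420 (J = √((50 + 23)/(1 + 23² + 50*23) - 74*(-41)) = √(73/(1 + 529 + 1150) + 3034) = √(73/1680 + 3034) = √(5097193/1680) = √535205265/420 ≈ 55.082)
1/J = 1/(√535205265/420) = 4*√535205265/5097193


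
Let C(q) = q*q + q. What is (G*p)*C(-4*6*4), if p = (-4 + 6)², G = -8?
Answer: -291840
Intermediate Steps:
C(q) = q + q² (C(q) = q² + q = q + q²)
p = 4 (p = 2² = 4)
(G*p)*C(-4*6*4) = (-8*4)*((-4*6*4)*(1 - 4*6*4)) = -32*(-24*4)*(1 - 24*4) = -(-3072)*(1 - 96) = -(-3072)*(-95) = -32*9120 = -291840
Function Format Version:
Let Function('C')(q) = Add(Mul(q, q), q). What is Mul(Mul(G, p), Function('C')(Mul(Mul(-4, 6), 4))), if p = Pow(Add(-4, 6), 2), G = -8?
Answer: -291840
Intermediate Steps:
Function('C')(q) = Add(q, Pow(q, 2)) (Function('C')(q) = Add(Pow(q, 2), q) = Add(q, Pow(q, 2)))
p = 4 (p = Pow(2, 2) = 4)
Mul(Mul(G, p), Function('C')(Mul(Mul(-4, 6), 4))) = Mul(Mul(-8, 4), Mul(Mul(Mul(-4, 6), 4), Add(1, Mul(Mul(-4, 6), 4)))) = Mul(-32, Mul(Mul(-24, 4), Add(1, Mul(-24, 4)))) = Mul(-32, Mul(-96, Add(1, -96))) = Mul(-32, Mul(-96, -95)) = Mul(-32, 9120) = -291840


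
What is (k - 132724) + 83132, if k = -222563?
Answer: -272155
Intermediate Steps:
(k - 132724) + 83132 = (-222563 - 132724) + 83132 = -355287 + 83132 = -272155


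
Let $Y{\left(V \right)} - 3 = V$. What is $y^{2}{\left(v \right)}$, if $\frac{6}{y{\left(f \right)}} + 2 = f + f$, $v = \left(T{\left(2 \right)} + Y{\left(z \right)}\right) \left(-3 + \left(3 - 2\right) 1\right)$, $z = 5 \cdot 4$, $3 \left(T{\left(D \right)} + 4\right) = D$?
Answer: $\frac{81}{14641} \approx 0.0055324$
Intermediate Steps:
$T{\left(D \right)} = -4 + \frac{D}{3}$
$z = 20$
$Y{\left(V \right)} = 3 + V$
$v = - \frac{118}{3}$ ($v = \left(\left(-4 + \frac{1}{3} \cdot 2\right) + \left(3 + 20\right)\right) \left(-3 + \left(3 - 2\right) 1\right) = \left(\left(-4 + \frac{2}{3}\right) + 23\right) \left(-3 + \left(3 - 2\right) 1\right) = \left(- \frac{10}{3} + 23\right) \left(-3 + 1 \cdot 1\right) = \frac{59 \left(-3 + 1\right)}{3} = \frac{59}{3} \left(-2\right) = - \frac{118}{3} \approx -39.333$)
$y{\left(f \right)} = \frac{6}{-2 + 2 f}$ ($y{\left(f \right)} = \frac{6}{-2 + \left(f + f\right)} = \frac{6}{-2 + 2 f}$)
$y^{2}{\left(v \right)} = \left(\frac{3}{-1 - \frac{118}{3}}\right)^{2} = \left(\frac{3}{- \frac{121}{3}}\right)^{2} = \left(3 \left(- \frac{3}{121}\right)\right)^{2} = \left(- \frac{9}{121}\right)^{2} = \frac{81}{14641}$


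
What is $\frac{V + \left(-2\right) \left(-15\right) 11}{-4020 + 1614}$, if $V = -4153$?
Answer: $\frac{3823}{2406} \approx 1.5889$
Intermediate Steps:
$\frac{V + \left(-2\right) \left(-15\right) 11}{-4020 + 1614} = \frac{-4153 + \left(-2\right) \left(-15\right) 11}{-4020 + 1614} = \frac{-4153 + 30 \cdot 11}{-2406} = \left(-4153 + 330\right) \left(- \frac{1}{2406}\right) = \left(-3823\right) \left(- \frac{1}{2406}\right) = \frac{3823}{2406}$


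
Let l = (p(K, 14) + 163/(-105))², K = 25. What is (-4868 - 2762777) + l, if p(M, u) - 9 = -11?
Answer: -30513146996/11025 ≈ -2.7676e+6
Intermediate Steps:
p(M, u) = -2 (p(M, u) = 9 - 11 = -2)
l = 139129/11025 (l = (-2 + 163/(-105))² = (-2 + 163*(-1/105))² = (-2 - 163/105)² = (-373/105)² = 139129/11025 ≈ 12.619)
(-4868 - 2762777) + l = (-4868 - 2762777) + 139129/11025 = -2767645 + 139129/11025 = -30513146996/11025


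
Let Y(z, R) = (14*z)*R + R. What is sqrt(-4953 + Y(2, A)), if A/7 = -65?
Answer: 2*I*sqrt(4537) ≈ 134.71*I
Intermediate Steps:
A = -455 (A = 7*(-65) = -455)
Y(z, R) = R + 14*R*z (Y(z, R) = 14*R*z + R = R + 14*R*z)
sqrt(-4953 + Y(2, A)) = sqrt(-4953 - 455*(1 + 14*2)) = sqrt(-4953 - 455*(1 + 28)) = sqrt(-4953 - 455*29) = sqrt(-4953 - 13195) = sqrt(-18148) = 2*I*sqrt(4537)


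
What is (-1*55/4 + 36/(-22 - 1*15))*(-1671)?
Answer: 3641109/148 ≈ 24602.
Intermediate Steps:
(-1*55/4 + 36/(-22 - 1*15))*(-1671) = (-55*¼ + 36/(-22 - 15))*(-1671) = (-55/4 + 36/(-37))*(-1671) = (-55/4 + 36*(-1/37))*(-1671) = (-55/4 - 36/37)*(-1671) = -2179/148*(-1671) = 3641109/148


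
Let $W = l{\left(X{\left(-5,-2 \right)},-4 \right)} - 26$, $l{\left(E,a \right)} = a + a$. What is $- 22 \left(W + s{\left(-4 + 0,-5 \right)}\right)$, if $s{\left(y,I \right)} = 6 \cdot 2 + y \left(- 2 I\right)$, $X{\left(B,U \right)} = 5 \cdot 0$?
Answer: $1364$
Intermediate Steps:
$X{\left(B,U \right)} = 0$
$l{\left(E,a \right)} = 2 a$
$s{\left(y,I \right)} = 12 - 2 I y$
$W = -34$ ($W = 2 \left(-4\right) - 26 = -8 - 26 = -34$)
$- 22 \left(W + s{\left(-4 + 0,-5 \right)}\right) = - 22 \left(-34 + \left(12 - - 10 \left(-4 + 0\right)\right)\right) = - 22 \left(-34 + \left(12 - \left(-10\right) \left(-4\right)\right)\right) = - 22 \left(-34 + \left(12 - 40\right)\right) = - 22 \left(-34 - 28\right) = \left(-22\right) \left(-62\right) = 1364$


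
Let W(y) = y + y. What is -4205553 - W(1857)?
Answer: -4209267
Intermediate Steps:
W(y) = 2*y
-4205553 - W(1857) = -4205553 - 2*1857 = -4205553 - 1*3714 = -4205553 - 3714 = -4209267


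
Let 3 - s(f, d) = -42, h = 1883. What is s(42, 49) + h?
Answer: 1928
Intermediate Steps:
s(f, d) = 45 (s(f, d) = 3 - 1*(-42) = 3 + 42 = 45)
s(42, 49) + h = 45 + 1883 = 1928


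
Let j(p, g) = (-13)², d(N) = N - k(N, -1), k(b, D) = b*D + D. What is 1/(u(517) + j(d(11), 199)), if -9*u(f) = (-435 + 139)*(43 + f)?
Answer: 9/167281 ≈ 5.3802e-5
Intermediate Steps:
k(b, D) = D + D*b (k(b, D) = D*b + D = D + D*b)
d(N) = 1 + 2*N (d(N) = N - (-1)*(1 + N) = N - (-1 - N) = N + (1 + N) = 1 + 2*N)
j(p, g) = 169
u(f) = 12728/9 + 296*f/9 (u(f) = -(-435 + 139)*(43 + f)/9 = -(-296)*(43 + f)/9 = -(-12728 - 296*f)/9 = 12728/9 + 296*f/9)
1/(u(517) + j(d(11), 199)) = 1/((12728/9 + (296/9)*517) + 169) = 1/((12728/9 + 153032/9) + 169) = 1/(165760/9 + 169) = 1/(167281/9) = 9/167281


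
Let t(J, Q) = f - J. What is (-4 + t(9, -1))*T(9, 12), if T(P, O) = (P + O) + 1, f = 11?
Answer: -44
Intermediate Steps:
t(J, Q) = 11 - J
T(P, O) = 1 + O + P (T(P, O) = (O + P) + 1 = 1 + O + P)
(-4 + t(9, -1))*T(9, 12) = (-4 + (11 - 1*9))*(1 + 12 + 9) = (-4 + (11 - 9))*22 = (-4 + 2)*22 = -2*22 = -44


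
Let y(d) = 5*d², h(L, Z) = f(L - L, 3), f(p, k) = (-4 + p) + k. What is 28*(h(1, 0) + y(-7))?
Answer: 6832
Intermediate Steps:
f(p, k) = -4 + k + p
h(L, Z) = -1 (h(L, Z) = -4 + 3 + (L - L) = -4 + 3 + 0 = -1)
28*(h(1, 0) + y(-7)) = 28*(-1 + 5*(-7)²) = 28*(-1 + 5*49) = 28*(-1 + 245) = 28*244 = 6832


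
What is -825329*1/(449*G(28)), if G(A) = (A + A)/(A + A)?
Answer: -825329/449 ≈ -1838.1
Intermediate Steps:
G(A) = 1 (G(A) = (2*A)/((2*A)) = (2*A)*(1/(2*A)) = 1)
-825329*1/(449*G(28)) = -825329/(449*1) = -825329/449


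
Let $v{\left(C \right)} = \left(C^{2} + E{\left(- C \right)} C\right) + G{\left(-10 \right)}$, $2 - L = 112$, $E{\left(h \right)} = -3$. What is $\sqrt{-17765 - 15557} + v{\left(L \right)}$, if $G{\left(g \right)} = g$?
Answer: $12420 + i \sqrt{33322} \approx 12420.0 + 182.54 i$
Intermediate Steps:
$L = -110$ ($L = 2 - 112 = -110$)
$v{\left(C \right)} = -10 + C^{2} - 3 C$ ($v{\left(C \right)} = \left(C^{2} - 3 C\right) - 10 = -10 + C^{2} - 3 C$)
$\sqrt{-17765 - 15557} + v{\left(L \right)} = \sqrt{-17765 - 15557} - \left(-320 - 12100\right) = \sqrt{-33322} + \left(-10 + 12100 + 330\right) = i \sqrt{33322} + 12420 = 12420 + i \sqrt{33322}$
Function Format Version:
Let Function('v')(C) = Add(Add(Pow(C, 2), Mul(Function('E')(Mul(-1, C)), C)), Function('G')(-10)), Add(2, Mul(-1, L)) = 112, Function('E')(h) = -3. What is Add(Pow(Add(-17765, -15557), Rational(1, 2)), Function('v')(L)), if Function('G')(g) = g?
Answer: Add(12420, Mul(I, Pow(33322, Rational(1, 2)))) ≈ Add(12420., Mul(182.54, I))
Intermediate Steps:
L = -110 (L = Add(2, Mul(-1, 112)) = Add(2, -112) = -110)
Function('v')(C) = Add(-10, Pow(C, 2), Mul(-3, C)) (Function('v')(C) = Add(Add(Pow(C, 2), Mul(-3, C)), -10) = Add(-10, Pow(C, 2), Mul(-3, C)))
Add(Pow(Add(-17765, -15557), Rational(1, 2)), Function('v')(L)) = Add(Pow(Add(-17765, -15557), Rational(1, 2)), Add(-10, Pow(-110, 2), Mul(-3, -110))) = Add(Pow(-33322, Rational(1, 2)), Add(-10, 12100, 330)) = Add(Mul(I, Pow(33322, Rational(1, 2))), 12420) = Add(12420, Mul(I, Pow(33322, Rational(1, 2))))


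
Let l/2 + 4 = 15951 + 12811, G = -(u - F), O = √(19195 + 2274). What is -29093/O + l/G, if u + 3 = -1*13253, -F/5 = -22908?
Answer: 14379/31949 - 29093*√21469/21469 ≈ -198.11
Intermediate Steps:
F = 114540 (F = -5*(-22908) = 114540)
u = -13256 (u = -3 - 1*13253 = -3 - 13253 = -13256)
O = √21469 ≈ 146.52
G = 127796 (G = -(-13256 - 1*114540) = -(-13256 - 114540) = -1*(-127796) = 127796)
l = 57516 (l = -8 + 2*(15951 + 12811) = -8 + 2*28762 = -8 + 57524 = 57516)
-29093/O + l/G = -29093*√21469/21469 + 57516/127796 = -29093*√21469/21469 + 57516*(1/127796) = -29093*√21469/21469 + 14379/31949 = 14379/31949 - 29093*√21469/21469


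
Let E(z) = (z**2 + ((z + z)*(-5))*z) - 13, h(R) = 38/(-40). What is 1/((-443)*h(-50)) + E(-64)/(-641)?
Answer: 310406529/5395297 ≈ 57.533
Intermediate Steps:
h(R) = -19/20 (h(R) = 38*(-1/40) = -19/20)
E(z) = -13 - 9*z**2 (E(z) = (z**2 + ((2*z)*(-5))*z) - 13 = (z**2 + (-10*z)*z) - 13 = (z**2 - 10*z**2) - 13 = -9*z**2 - 13 = -13 - 9*z**2)
1/((-443)*h(-50)) + E(-64)/(-641) = 1/((-443)*(-19/20)) + (-13 - 9*(-64)**2)/(-641) = -1/443*(-20/19) + (-13 - 9*4096)*(-1/641) = 20/8417 + (-13 - 36864)*(-1/641) = 20/8417 - 36877*(-1/641) = 20/8417 + 36877/641 = 310406529/5395297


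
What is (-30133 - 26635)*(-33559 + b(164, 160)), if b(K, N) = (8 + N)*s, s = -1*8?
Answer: 1981373504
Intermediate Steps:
s = -8
b(K, N) = -64 - 8*N (b(K, N) = (8 + N)*(-8) = -64 - 8*N)
(-30133 - 26635)*(-33559 + b(164, 160)) = (-30133 - 26635)*(-33559 + (-64 - 8*160)) = -56768*(-33559 + (-64 - 1280)) = -56768*(-33559 - 1344) = -56768*(-34903) = 1981373504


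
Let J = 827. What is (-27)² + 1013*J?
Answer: 838480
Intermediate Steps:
(-27)² + 1013*J = (-27)² + 1013*827 = 729 + 837751 = 838480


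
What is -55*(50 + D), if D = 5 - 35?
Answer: -1100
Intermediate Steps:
D = -30
-55*(50 + D) = -55*(50 - 30) = -55*20 = -1100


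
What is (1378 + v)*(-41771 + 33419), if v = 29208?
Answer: -255454272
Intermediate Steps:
(1378 + v)*(-41771 + 33419) = (1378 + 29208)*(-41771 + 33419) = 30586*(-8352) = -255454272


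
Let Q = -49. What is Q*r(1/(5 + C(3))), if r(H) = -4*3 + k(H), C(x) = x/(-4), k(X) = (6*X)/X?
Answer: 294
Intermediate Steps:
k(X) = 6
C(x) = -x/4 (C(x) = x*(-¼) = -x/4)
r(H) = -6 (r(H) = -4*3 + 6 = -12 + 6 = -6)
Q*r(1/(5 + C(3))) = -49*(-6) = 294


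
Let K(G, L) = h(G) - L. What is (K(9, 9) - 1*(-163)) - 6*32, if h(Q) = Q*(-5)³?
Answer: -1163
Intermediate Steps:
h(Q) = -125*Q (h(Q) = Q*(-125) = -125*Q)
K(G, L) = -L - 125*G (K(G, L) = -125*G - L = -L - 125*G)
(K(9, 9) - 1*(-163)) - 6*32 = ((-1*9 - 125*9) - 1*(-163)) - 6*32 = ((-9 - 1125) + 163) - 1*192 = (-1134 + 163) - 192 = -971 - 192 = -1163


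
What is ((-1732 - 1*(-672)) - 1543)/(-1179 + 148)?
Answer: 2603/1031 ≈ 2.5247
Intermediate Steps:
((-1732 - 1*(-672)) - 1543)/(-1179 + 148) = ((-1732 + 672) - 1543)/(-1031) = (-1060 - 1543)*(-1/1031) = -2603*(-1/1031) = 2603/1031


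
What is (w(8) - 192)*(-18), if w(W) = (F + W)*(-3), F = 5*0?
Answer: 3888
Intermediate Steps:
F = 0
w(W) = -3*W (w(W) = (0 + W)*(-3) = W*(-3) = -3*W)
(w(8) - 192)*(-18) = (-3*8 - 192)*(-18) = (-24 - 192)*(-18) = -216*(-18) = 3888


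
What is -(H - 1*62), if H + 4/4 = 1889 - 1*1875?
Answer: 49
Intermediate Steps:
H = 13 (H = -1 + (1889 - 1*1875) = -1 + (1889 - 1875) = -1 + 14 = 13)
-(H - 1*62) = -(13 - 1*62) = -(13 - 62) = -1*(-49) = 49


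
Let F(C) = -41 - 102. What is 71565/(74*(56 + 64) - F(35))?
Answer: 71565/9023 ≈ 7.9314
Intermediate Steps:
F(C) = -143
71565/(74*(56 + 64) - F(35)) = 71565/(74*(56 + 64) - 1*(-143)) = 71565/(74*120 + 143) = 71565/(8880 + 143) = 71565/9023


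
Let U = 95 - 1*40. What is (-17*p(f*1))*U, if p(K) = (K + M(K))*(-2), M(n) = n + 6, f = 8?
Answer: 41140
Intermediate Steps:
M(n) = 6 + n
p(K) = -12 - 4*K (p(K) = (K + (6 + K))*(-2) = (6 + 2*K)*(-2) = -12 - 4*K)
U = 55 (U = 95 - 40 = 55)
(-17*p(f*1))*U = -17*(-12 - 32)*55 = -17*(-44)*55 = 748*55 = 41140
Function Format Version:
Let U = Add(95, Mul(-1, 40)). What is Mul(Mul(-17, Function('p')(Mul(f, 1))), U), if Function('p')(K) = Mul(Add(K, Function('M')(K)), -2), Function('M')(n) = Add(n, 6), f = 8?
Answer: 41140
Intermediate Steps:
Function('M')(n) = Add(6, n)
Function('p')(K) = Add(-12, Mul(-4, K)) (Function('p')(K) = Mul(Add(K, Add(6, K)), -2) = Mul(Add(6, Mul(2, K)), -2) = Add(-12, Mul(-4, K)))
U = 55 (U = Add(95, -40) = 55)
Mul(Mul(-17, Function('p')(Mul(f, 1))), U) = Mul(Mul(-17, Add(-12, Mul(-4, Mul(8, 1)))), 55) = Mul(Mul(-17, Add(-12, Mul(-4, 8))), 55) = Mul(Mul(-17, Add(-12, -32)), 55) = Mul(Mul(-17, -44), 55) = Mul(748, 55) = 41140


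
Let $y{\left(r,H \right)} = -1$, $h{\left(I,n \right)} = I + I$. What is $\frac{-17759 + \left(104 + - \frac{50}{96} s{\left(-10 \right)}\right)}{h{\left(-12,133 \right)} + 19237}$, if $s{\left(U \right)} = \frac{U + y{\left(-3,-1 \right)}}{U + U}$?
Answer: $- \frac{3389815}{3688896} \approx -0.91892$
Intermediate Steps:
$h{\left(I,n \right)} = 2 I$
$s{\left(U \right)} = \frac{-1 + U}{2 U}$ ($s{\left(U \right)} = \frac{U - 1}{U + U} = \frac{-1 + U}{2 U}$)
$\frac{-17759 + \left(104 + - \frac{50}{96} s{\left(-10 \right)}\right)}{h{\left(-12,133 \right)} + 19237} = \frac{-17759 + \left(104 + - \frac{50}{96} \frac{-1 - 10}{2 \left(-10\right)}\right)}{2 \left(-12\right) + 19237} = \frac{-17759 + \left(104 + \left(-50\right) \frac{1}{96} \cdot \frac{1}{2} \left(- \frac{1}{10}\right) \left(-11\right)\right)}{-24 + 19237} = \frac{-17759 + \left(104 - \frac{55}{192}\right)}{19213} = \left(-17759 + \left(104 - \frac{55}{192}\right)\right) \frac{1}{19213} = \left(-17759 + \frac{19913}{192}\right) \frac{1}{19213} = \left(- \frac{3389815}{192}\right) \frac{1}{19213} = - \frac{3389815}{3688896}$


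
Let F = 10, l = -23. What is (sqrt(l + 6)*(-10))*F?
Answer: -100*I*sqrt(17) ≈ -412.31*I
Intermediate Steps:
(sqrt(l + 6)*(-10))*F = (sqrt(-23 + 6)*(-10))*10 = (sqrt(-17)*(-10))*10 = ((I*sqrt(17))*(-10))*10 = -10*I*sqrt(17)*10 = -100*I*sqrt(17)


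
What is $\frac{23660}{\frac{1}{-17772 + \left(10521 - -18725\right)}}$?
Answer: $271474840$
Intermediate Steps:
$\frac{23660}{\frac{1}{-17772 + \left(10521 - -18725\right)}} = \frac{23660}{\frac{1}{-17772 + \left(10521 + 18725\right)}} = \frac{23660}{\frac{1}{-17772 + 29246}} = \frac{23660}{\frac{1}{11474}} = 23660 \frac{1}{\frac{1}{11474}} = 23660 \cdot 11474 = 271474840$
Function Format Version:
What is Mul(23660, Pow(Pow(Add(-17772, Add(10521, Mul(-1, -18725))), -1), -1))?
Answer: 271474840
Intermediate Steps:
Mul(23660, Pow(Pow(Add(-17772, Add(10521, Mul(-1, -18725))), -1), -1)) = Mul(23660, Pow(Pow(Add(-17772, Add(10521, 18725)), -1), -1)) = Mul(23660, Pow(Pow(Add(-17772, 29246), -1), -1)) = Mul(23660, Pow(Pow(11474, -1), -1)) = Mul(23660, Pow(Rational(1, 11474), -1)) = Mul(23660, 11474) = 271474840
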